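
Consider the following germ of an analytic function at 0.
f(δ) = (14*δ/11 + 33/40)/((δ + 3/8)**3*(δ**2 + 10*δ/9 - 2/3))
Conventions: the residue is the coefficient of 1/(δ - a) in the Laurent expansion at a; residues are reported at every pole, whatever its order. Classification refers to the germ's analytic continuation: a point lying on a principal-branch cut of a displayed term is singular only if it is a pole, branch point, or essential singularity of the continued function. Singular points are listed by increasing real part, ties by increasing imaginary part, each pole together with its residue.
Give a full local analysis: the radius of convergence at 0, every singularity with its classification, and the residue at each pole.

Radius of convergence at 0: 3/8.
At -5/9 - (1/9)*sqrt(79): a pole of order 1; residue 156962048/326135755 - (2443813792/25764724645)*sqrt(79).
At -3/8: a pole of order 3; residue -313924096/326135755.
At -5/9 + (1/9)*sqrt(79): a pole of order 1; residue 156962048/326135755 + (2443813792/25764724645)*sqrt(79).


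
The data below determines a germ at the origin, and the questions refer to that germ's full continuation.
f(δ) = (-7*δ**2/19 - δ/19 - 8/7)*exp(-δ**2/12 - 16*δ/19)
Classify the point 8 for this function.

The point is a regular point.

There is no denominator, hence no pole anywhere.
The factor exp(-δ**2/12 - 16*δ/19) is entire.
So the germ continues analytically to 8.


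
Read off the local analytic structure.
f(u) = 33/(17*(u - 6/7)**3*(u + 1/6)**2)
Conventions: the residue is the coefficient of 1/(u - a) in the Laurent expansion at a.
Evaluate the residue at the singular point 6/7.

The residue is 308057904/58119617.

At the order-3 pole 6/7 set g(u) = (u - (6/7))^3*f(u) = 33/(17*(u + 1/6)**2).
Order-3 pole: residue = g''(a)/2; g''(6/7) = 616115808/58119617, so the residue is 308057904/58119617.


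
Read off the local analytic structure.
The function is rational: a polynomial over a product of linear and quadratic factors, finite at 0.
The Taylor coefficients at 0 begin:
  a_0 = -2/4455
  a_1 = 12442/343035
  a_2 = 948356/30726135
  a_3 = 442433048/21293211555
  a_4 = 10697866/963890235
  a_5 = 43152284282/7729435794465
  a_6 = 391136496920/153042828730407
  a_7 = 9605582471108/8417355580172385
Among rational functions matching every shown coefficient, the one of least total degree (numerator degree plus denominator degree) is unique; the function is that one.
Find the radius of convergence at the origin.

No rational of total degree below 6 reproduces all 8 coefficients; solving the [2/4] Pade equations on them gives f(τ) = (-11*τ**2/19 - 19*τ/7 + 1/30)/((τ - 3)**3*(τ + 11/4)), whose expansion matches every shown term.
Denominator factor (τ + 11/4): pole of order 1 at -11/4, modulus 11/4.
Denominator factor (τ - 3)^3: pole of order 3 at 3, modulus 3.
The radius of convergence is the smallest modulus among the singular points: 11/4.

The radius of convergence is 11/4.


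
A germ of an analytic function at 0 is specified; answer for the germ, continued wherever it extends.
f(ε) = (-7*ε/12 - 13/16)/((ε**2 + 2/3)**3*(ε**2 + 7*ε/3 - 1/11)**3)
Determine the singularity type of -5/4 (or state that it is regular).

The point is a regular point.

Denominator factors: ε**2 + 2/3 = 107/48 at ε = -5/4; ε**2 + 7*ε/3 - 1/11 = -763/528 at ε = -5/4 — none vanishes.
So the germ continues analytically to -5/4.


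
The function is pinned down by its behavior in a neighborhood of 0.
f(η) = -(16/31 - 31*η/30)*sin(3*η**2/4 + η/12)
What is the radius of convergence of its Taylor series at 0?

The factor -sin(3*η**2/4 + η/12) is entire and contributes no finite singular point.
The polynomial part has no poles.
No finite singular points: the Taylor series at 0 converges everywhere.

The radius of convergence is infinite.


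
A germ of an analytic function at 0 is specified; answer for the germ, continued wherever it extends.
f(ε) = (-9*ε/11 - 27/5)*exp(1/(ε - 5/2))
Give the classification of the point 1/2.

The point is a regular point.

There is no denominator, hence no pole anywhere.
The essential point of exp(1/(ε - (5/2))) is 5/2, not 1/2.
So the germ continues analytically to 1/2.


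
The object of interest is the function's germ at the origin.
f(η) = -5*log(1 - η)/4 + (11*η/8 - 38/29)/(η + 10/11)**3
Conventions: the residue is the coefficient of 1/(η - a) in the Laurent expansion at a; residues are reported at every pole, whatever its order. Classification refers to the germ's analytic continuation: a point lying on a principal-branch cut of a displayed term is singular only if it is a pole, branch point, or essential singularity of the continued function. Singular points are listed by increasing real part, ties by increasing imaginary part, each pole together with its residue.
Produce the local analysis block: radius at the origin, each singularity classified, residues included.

Denominator factor (η + 10/11)^3: pole of order 3 at -10/11, modulus 10/11.
Branch term (-5/4)*log(1 - η/(1)): its argument vanishes at η = 1, a logarithmic branch point, modulus 1.
The radius of convergence is the smallest modulus among the singular points: 10/11.
The branch term is analytic at -10/11 and contributes nothing to the residue; only the rational part matters.
At the order-3 pole -10/11 set g(η) = (η - (-10/11))^3*(rational part) = 11*η/8 - 38/29.
Order-3 pole: residue = g''(a)/2; g''(-10/11) = 0, so the residue is 0.
List the singular points by increasing real part (a conjugate pair: the negative imaginary part first).

Radius of convergence at 0: 10/11.
At -10/11: a pole of order 3; residue 0.
At 1: a logarithmic branch point.


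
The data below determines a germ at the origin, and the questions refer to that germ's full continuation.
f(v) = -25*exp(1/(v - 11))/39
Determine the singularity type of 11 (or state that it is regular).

The point is an essential singularity.

The exponent 1/(v - (11)) has a pole at 11, so exp(1/(v - (11))) takes every nonzero value near it: an essential singularity (not a pole of any order).


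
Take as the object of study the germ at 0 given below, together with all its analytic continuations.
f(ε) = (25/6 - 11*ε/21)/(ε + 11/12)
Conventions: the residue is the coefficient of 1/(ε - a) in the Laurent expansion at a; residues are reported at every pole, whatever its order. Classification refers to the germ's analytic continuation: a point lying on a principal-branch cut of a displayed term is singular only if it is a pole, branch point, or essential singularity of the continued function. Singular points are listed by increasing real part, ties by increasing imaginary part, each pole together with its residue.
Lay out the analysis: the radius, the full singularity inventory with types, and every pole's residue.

Radius of convergence at 0: 11/12.
At -11/12: a pole of order 1; residue 1171/252.

Denominator factor (ε + 11/12): pole of order 1 at -11/12, modulus 11/12.
The radius of convergence is the smallest modulus among the singular points: 11/12.
At the order-1 pole -11/12 set g(ε) = (ε - (-11/12))*f(ε) = 25/6 - 11*ε/21.
Simple pole: residue = g(a) at a = -11/12, which is 1171/252.


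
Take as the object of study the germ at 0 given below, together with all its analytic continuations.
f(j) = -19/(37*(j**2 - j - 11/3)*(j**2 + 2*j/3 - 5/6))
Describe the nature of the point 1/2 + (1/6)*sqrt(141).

The point is a pole of order 1.

The denominator factor j**2 - j - 11/3 vanishes at 1/2 + (1/6)*sqrt(141) and appears to the power 1; the numerator there equals -19/37, nonzero, and no other factor vanishes.
Hence a pole whose order is the multiplicity, 1.


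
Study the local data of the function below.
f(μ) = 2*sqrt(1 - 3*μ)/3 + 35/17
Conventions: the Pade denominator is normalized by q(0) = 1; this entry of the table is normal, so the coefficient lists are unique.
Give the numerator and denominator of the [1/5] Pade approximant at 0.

Taylor coefficients needed (expand at 0): a_0 = 139/51, a_1 = -1, a_2 = -3/4, a_3 = -9/8, a_4 = -135/64, a_5 = -567/128, a_6 = -5103/512.
Write the denominator as Q(μ) = 1 + q1*μ + q2*μ^2 + q3*μ^3 + q4*μ^4 + q5*μ^5. Requiring Q*f - P = O(μ^7) with deg P <= 1 kills the coefficients of μ^2..μ^6 in Q*f:
  μ^2: a_2 + q1*a_1 + q2*a_0 = 0, i.e. -3/4 + (-1)*q1 + (139/51)*q2 = 0.
  μ^3: a_3 + q1*a_2 + q2*a_1 + q3*a_0 = 0, i.e. -9/8 + (-3/4)*q1 + (-1)*q2 + (139/51)*q3 = 0.
  μ^4: a_4 + q1*a_3 + q2*a_2 + q3*a_1 + q4*a_0 = 0, i.e. -135/64 + (-9/8)*q1 + (-3/4)*q2 + (-1)*q3 + (139/51)*q4 = 0.
  μ^5: a_5 + q1*a_4 + q2*a_3 + q3*a_2 + q4*a_1 + q5*a_0 = 0, i.e. -567/128 + (-135/64)*q1 + (-9/8)*q2 + (-3/4)*q3 + (-1)*q4 + (139/51)*q5 = 0.
  μ^6: a_6 + q1*a_5 + q2*a_4 + q3*a_3 + q4*a_2 + q5*a_1 = 0, i.e. -5103/512 + (-567/128)*q1 + (-135/64)*q2 + (-9/8)*q3 + (-3/4)*q4 + (-1)*q5 = 0.
Solving this linear system: q1 = -1591624155/836494492, q2 = -176895387/418247246, q3 = -890045523/3345977968, q4 = -3017151585/13383911872, q5 = -9519447483/53535647488.
The numerator is Q*f truncated at degree 1: P0 = a_0 = 139/51; P1 = a_1 + q1*a_0 = -87965658879/14220406364.

The Pade approximant has numerator coefficients [139/51, -87965658879/14220406364]; denominator coefficients [1, -1591624155/836494492, -176895387/418247246, -890045523/3345977968, -3017151585/13383911872, -9519447483/53535647488].


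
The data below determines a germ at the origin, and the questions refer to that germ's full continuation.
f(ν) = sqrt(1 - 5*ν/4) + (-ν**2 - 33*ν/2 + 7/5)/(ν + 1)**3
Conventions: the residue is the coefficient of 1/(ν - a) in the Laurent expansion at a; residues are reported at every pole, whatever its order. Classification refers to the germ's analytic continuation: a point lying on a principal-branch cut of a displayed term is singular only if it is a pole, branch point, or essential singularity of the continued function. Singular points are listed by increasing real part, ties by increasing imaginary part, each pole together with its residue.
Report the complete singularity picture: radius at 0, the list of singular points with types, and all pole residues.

Radius of convergence at 0: 4/5.
At -1: a pole of order 3; residue -1.
At 4/5: an algebraic (square-root) branch point.

Denominator factor (ν + 1)^3: pole of order 3 at -1, modulus 1.
Branch term (1)*sqrt(1 - ν/(4/5)): its argument vanishes at ν = 4/5, a square-root branch point, modulus 4/5.
The radius of convergence is the smallest modulus among the singular points: 4/5.
The branch term is analytic at -1 and contributes nothing to the residue; only the rational part matters.
At the order-3 pole -1 set g(ν) = (ν - (-1))^3*(rational part) = -ν**2 - 33*ν/2 + 7/5.
Order-3 pole: residue = g''(a)/2; g''(-1) = -2, so the residue is -1.
List the singular points by increasing real part (a conjugate pair: the negative imaginary part first).


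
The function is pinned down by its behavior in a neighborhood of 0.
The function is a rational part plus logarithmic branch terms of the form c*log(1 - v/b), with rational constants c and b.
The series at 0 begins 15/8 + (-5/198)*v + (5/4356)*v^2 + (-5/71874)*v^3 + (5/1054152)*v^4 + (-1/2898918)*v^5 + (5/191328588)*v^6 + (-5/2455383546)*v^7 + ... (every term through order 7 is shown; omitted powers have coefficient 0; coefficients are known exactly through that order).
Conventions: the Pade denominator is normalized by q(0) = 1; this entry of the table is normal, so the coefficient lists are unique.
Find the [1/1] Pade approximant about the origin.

The Pade approximant has numerator coefficients [15/8, 95/1584]; denominator coefficients [1, 1/22].

Taylor coefficients needed (read off): a_0 = 15/8, a_1 = -5/198, a_2 = 5/4356.
Write the denominator as Q(v) = 1 + q1*v. Requiring Q*f - P = O(v^3) with deg P <= 1 kills the coefficients of v^2..v^2 in Q*f:
  v^2: a_2 + q1*a_1 = 0, i.e. 5/4356 + (-5/198)*q1 = 0.
Solving this linear system: q1 = 1/22.
The numerator is Q*f truncated at degree 1: P0 = a_0 = 15/8; P1 = a_1 + q1*a_0 = 95/1584.


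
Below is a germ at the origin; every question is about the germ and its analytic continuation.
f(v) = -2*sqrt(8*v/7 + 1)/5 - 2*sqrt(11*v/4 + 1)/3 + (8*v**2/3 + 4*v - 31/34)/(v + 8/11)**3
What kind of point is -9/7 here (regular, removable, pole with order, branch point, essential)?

The point is a regular point.

Denominator factors: v + 8/11 = -43/77 at v = -9/7 — none vanishes.
Branch term sqrt(1 - v/(-7/8)): argument at -9/7 is -23/49, nonzero, so -9/7 is not its branch point (a point on a principal cut is still regular for the continued germ).
Branch term sqrt(1 - v/(-4/11)): argument at -9/7 is -71/28, nonzero, so -9/7 is not its branch point (a point on a principal cut is still regular for the continued germ).
So the germ continues analytically to -9/7.


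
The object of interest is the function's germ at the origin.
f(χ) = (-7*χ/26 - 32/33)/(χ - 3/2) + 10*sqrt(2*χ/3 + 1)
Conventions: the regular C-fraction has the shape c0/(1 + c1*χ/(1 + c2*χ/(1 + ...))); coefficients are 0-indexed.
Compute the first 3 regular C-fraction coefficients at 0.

Taylor coefficients (expand at 0): a_0 = 1054/99, a_1 = 15227/3861, a_2 = -1721/11583.
c0 = a_0 = 1054/99. Peel one level at a time: if S = 1 + c*χ/S' with S'(0) = 1, then c is the χ-coefficient of S and S' = c*χ/(S - 1).
S_1 = c0/f = 1 + (-15227/41106)*χ + (28382519/187744804)*χ^2 + ...; c1 = -15227/41106.
S_2 = c1*χ/(S_1 - 1) = 1 + (85147557/208640354)*χ + ...; c2 = 85147557/208640354.

The regular C-fraction coefficients are [1054/99, -15227/41106, 85147557/208640354].


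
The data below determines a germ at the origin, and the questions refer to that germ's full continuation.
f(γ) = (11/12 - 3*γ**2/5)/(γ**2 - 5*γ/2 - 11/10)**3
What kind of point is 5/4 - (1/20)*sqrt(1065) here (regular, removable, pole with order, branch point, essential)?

The denominator factor γ**2 - 5*γ/2 - 11/10 vanishes at 5/4 - (1/20)*sqrt(1065) and appears to the power 3; the numerator there equals -971/600 + (3/40)*sqrt(1065), nonzero, and no other factor vanishes.
Hence a pole whose order is the multiplicity, 3.

The point is a pole of order 3.


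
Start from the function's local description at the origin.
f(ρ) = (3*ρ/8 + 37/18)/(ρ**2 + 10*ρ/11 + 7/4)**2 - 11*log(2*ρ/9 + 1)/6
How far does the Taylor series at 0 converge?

Denominator factor (ρ**2 + 10*ρ/11 + 7/4)^2: discriminant -747/121, complex-conjugate roots (-5/11) + ((3/22)*sqrt(83))*i and (-5/11) - ((3/22)*sqrt(83))*i; poles of order 2, moduli (1/2)*sqrt(7) and (1/2)*sqrt(7).
Branch term (-11/6)*log(1 - ρ/(-9/2)): its argument vanishes at ρ = -9/2, a logarithmic branch point, modulus 9/2.
The radius of convergence is the smallest modulus among the singular points: (1/2)*sqrt(7).

The radius of convergence is (1/2)*sqrt(7).


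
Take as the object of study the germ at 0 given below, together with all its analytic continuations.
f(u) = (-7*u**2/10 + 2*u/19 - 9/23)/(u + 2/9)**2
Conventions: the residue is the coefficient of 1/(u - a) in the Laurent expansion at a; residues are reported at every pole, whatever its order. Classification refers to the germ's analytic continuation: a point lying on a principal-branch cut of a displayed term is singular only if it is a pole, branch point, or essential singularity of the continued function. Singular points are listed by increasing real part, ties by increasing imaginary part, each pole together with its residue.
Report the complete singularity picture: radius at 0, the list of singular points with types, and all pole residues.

Denominator factor (u + 2/9)^2: pole of order 2 at -2/9, modulus 2/9.
The radius of convergence is the smallest modulus among the singular points: 2/9.
At the order-2 pole -2/9 set g(u) = (u - (-2/9))^2*f(u) = -7*u**2/10 + 2*u/19 - 9/23.
Order-2 pole: residue = g'(a); g'(-2/9) = 356/855, so the residue is 356/855.

Radius of convergence at 0: 2/9.
At -2/9: a pole of order 2; residue 356/855.


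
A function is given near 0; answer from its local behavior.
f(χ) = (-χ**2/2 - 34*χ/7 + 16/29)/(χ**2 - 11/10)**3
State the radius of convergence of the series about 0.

The radius of convergence is (1/10)*sqrt(110).

Denominator factor (χ**2 - 11/10)^3: discriminant 22/5, real irrational roots (1/10)*sqrt(110) and -(1/10)*sqrt(110); poles of order 3, moduli (1/10)*sqrt(110) and (1/10)*sqrt(110).
The radius of convergence is the smallest modulus among the singular points: (1/10)*sqrt(110).


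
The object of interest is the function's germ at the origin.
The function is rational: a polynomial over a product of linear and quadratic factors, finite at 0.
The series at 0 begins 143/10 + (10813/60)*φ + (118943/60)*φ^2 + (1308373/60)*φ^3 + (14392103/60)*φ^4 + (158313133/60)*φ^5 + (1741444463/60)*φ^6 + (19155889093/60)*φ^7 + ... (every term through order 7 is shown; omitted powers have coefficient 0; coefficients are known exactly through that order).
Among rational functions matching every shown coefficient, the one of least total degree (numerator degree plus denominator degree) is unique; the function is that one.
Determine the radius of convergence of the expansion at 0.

No rational of total degree below 2 reproduces all 8 coefficients; solving the [1/1] Pade equations on them gives f(φ) = (-25*φ/12 - 13/10)/(φ - 1/11), whose expansion matches every shown term.
Denominator factor (φ - 1/11): pole of order 1 at 1/11, modulus 1/11.
The radius of convergence is the smallest modulus among the singular points: 1/11.

The radius of convergence is 1/11.


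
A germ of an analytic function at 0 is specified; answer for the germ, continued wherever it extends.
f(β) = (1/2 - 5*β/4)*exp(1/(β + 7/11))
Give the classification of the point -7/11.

The point is an essential singularity.

The exponent 1/(β - (-7/11)) has a pole at -7/11, so exp(1/(β - (-7/11))) takes every nonzero value near it: an essential singularity (not a pole of any order).


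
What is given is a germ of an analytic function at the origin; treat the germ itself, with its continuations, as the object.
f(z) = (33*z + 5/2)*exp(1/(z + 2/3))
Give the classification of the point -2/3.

The exponent 1/(z - (-2/3)) has a pole at -2/3, so exp(1/(z - (-2/3))) takes every nonzero value near it: an essential singularity (not a pole of any order).

The point is an essential singularity.


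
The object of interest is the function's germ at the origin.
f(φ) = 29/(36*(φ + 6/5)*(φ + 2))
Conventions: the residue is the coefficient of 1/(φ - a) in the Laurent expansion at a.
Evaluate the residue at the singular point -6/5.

The residue is 145/144.

At the order-1 pole -6/5 set g(φ) = (φ - (-6/5))*f(φ) = 29/(36*(φ + 2)).
Simple pole: residue = g(a) at a = -6/5, which is 145/144.


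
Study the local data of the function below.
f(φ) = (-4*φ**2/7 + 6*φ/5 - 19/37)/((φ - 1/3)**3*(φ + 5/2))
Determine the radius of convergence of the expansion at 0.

The radius of convergence is 1/3.

Denominator factor (φ + 5/2): pole of order 1 at -5/2, modulus 5/2.
Denominator factor (φ - 1/3)^3: pole of order 3 at 1/3, modulus 1/3.
The radius of convergence is the smallest modulus among the singular points: 1/3.


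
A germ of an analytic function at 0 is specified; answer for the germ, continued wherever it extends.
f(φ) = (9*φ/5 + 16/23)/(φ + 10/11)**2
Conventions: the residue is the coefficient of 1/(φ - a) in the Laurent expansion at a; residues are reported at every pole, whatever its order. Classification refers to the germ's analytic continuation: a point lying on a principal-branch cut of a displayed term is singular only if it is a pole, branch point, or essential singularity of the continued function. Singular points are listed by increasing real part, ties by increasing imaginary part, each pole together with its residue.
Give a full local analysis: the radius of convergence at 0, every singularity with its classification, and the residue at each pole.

Radius of convergence at 0: 10/11.
At -10/11: a pole of order 2; residue 9/5.

Denominator factor (φ + 10/11)^2: pole of order 2 at -10/11, modulus 10/11.
The radius of convergence is the smallest modulus among the singular points: 10/11.
At the order-2 pole -10/11 set g(φ) = (φ - (-10/11))^2*f(φ) = 9*φ/5 + 16/23.
Order-2 pole: residue = g'(a); g'(-10/11) = 9/5, so the residue is 9/5.


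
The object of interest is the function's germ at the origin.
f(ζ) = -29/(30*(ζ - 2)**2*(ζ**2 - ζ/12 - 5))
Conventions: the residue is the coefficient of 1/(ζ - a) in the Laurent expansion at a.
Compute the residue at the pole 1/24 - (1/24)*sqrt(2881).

The residue is -1363/980 + (14761/564676)*sqrt(2881).

The factor ζ**2 - ζ/12 - 5 splits as (ζ - a)(ζ - a') with a = 1/24 - (1/24)*sqrt(2881), a' = 1/24 + (1/24)*sqrt(2881). At the order-1 pole a set g(ζ) = (ζ - a)*f(ζ) = [-29/(30*(ζ - 2)**2)] / (ζ - a').
Simple pole: residue = g(a) at a = 1/24 - (1/24)*sqrt(2881), which is -1363/980 + (14761/564676)*sqrt(2881).


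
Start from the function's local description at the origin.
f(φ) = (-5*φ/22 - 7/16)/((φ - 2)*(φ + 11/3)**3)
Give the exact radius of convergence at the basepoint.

Denominator factor (φ + 11/3)^3: pole of order 3 at -11/3, modulus 11/3.
Denominator factor (φ - 2): pole of order 1 at 2, modulus 2.
The radius of convergence is the smallest modulus among the singular points: 2.

The radius of convergence is 2.


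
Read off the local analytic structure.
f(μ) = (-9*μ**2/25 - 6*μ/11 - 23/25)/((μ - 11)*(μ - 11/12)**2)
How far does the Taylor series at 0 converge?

The radius of convergence is 11/12.

Denominator factor (μ - 11): pole of order 1 at 11, modulus 11.
Denominator factor (μ - 11/12)^2: pole of order 2 at 11/12, modulus 11/12.
The radius of convergence is the smallest modulus among the singular points: 11/12.


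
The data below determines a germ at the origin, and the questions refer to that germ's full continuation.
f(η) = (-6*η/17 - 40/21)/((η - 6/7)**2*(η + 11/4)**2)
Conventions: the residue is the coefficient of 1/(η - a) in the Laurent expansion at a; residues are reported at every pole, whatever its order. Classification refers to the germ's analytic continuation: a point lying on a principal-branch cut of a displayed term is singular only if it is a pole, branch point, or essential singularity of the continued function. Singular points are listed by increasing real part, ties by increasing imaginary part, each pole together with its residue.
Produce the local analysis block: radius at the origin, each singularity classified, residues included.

Radius of convergence at 0: 6/7.
At -11/4: a pole of order 2; residue -3517024/52545351.
At 6/7: a pole of order 2; residue 3517024/52545351.

Denominator factor (η + 11/4)^2: pole of order 2 at -11/4, modulus 11/4.
Denominator factor (η - 6/7)^2: pole of order 2 at 6/7, modulus 6/7.
The radius of convergence is the smallest modulus among the singular points: 6/7.
At the order-2 pole -11/4 set g(η) = (η - (-11/4))^2*f(η) = (-6*η/17 - 40/21)/(η - 6/7)**2.
Order-2 pole: residue = g'(a); g'(-11/4) = -3517024/52545351, so the residue is -3517024/52545351.
At the order-2 pole 6/7 set g(η) = (η - (6/7))^2*f(η) = (-6*η/17 - 40/21)/(η + 11/4)**2.
Order-2 pole: residue = g'(a); g'(6/7) = 3517024/52545351, so the residue is 3517024/52545351.
List the singular points by increasing real part (a conjugate pair: the negative imaginary part first).


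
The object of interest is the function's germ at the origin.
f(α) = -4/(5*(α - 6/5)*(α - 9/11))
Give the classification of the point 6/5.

The denominator factor α - 6/5 vanishes at 6/5 and appears to the power 1; the numerator there equals -4/5, nonzero, and no other factor vanishes.
Hence a pole whose order is the multiplicity, 1.

The point is a pole of order 1.


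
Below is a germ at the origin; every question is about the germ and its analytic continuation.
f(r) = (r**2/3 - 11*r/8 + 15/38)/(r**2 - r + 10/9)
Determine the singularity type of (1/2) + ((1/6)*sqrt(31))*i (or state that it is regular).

The denominator factor r**2 - r + 10/9 vanishes at (1/2) + ((1/6)*sqrt(31))*i and appears to the power 1; the numerator there equals (-4075/8208) - ((25/144)*sqrt(31))*i, nonzero, and no other factor vanishes.
Hence a pole whose order is the multiplicity, 1.

The point is a pole of order 1.


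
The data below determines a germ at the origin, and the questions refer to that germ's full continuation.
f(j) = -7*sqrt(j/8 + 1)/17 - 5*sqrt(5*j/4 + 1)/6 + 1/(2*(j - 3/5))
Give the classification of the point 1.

The point is a regular point.

Denominator factors: j - 3/5 = 2/5 at j = 1 — none vanishes.
Branch term sqrt(1 - j/(-8)): argument at 1 is 9/8, nonzero, so 1 is not its branch point (a point on a principal cut is still regular for the continued germ).
Branch term sqrt(1 - j/(-4/5)): argument at 1 is 9/4, nonzero, so 1 is not its branch point (a point on a principal cut is still regular for the continued germ).
So the germ continues analytically to 1.


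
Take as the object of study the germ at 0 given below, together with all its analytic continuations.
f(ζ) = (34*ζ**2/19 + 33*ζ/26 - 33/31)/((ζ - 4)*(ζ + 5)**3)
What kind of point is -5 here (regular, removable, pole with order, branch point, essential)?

The denominator factor ζ + 5 vanishes at -5 and appears to the power 3; the numerator there equals 571613/15314, nonzero, and no other factor vanishes.
Hence a pole whose order is the multiplicity, 3.

The point is a pole of order 3.


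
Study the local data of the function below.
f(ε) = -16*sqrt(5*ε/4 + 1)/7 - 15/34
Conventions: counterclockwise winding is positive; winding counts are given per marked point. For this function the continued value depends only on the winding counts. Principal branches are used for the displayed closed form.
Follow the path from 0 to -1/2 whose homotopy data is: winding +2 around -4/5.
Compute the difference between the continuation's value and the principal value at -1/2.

The rational part is single-valued and drops out of the difference; each branch term changes only by its own monodromy.
(-16/7)*sqrt(1 - ε/(-4/5)): winding +2 is even, the square root returns to the same sheet, contribution 0.
Summing the contributions at ε = -1/2 gives 0.

Continued minus principal equals 0.


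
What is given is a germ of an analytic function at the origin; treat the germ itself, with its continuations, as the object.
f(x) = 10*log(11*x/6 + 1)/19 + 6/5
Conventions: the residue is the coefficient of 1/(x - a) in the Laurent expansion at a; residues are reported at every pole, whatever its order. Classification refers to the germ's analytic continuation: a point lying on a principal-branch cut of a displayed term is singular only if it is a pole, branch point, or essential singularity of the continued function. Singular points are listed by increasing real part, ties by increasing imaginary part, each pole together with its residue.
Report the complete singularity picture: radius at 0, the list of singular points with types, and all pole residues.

Branch term (10/19)*log(1 - x/(-6/11)): its argument vanishes at x = -6/11, a logarithmic branch point, modulus 6/11.
The radius of convergence is the smallest modulus among the singular points: 6/11.

Radius of convergence at 0: 6/11.
At -6/11: a logarithmic branch point.


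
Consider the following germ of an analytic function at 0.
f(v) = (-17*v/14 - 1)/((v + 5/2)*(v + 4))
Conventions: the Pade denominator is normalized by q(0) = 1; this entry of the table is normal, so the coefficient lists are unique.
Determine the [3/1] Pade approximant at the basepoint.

The Pade approximant has numerator coefficients [-1/10, -198531/1936340, 20007/968170, -1539/484085]; denominator coefficients [1, 127523/276620].

Taylor coefficients needed (expand at 0): a_0 = -1/10, a_1 = -79/1400, a_2 = 1307/28000, a_3 = -13831/560000, a_4 = 127523/11200000.
Write the denominator as Q(v) = 1 + q1*v. Requiring Q*f - P = O(v^5) with deg P <= 3 kills the coefficients of v^4..v^4 in Q*f:
  v^4: a_4 + q1*a_3 = 0, i.e. 127523/11200000 + (-13831/560000)*q1 = 0.
Solving this linear system: q1 = 127523/276620.
The numerator is Q*f truncated at degree 3: P0 = a_0 = -1/10; P1 = a_1 + q1*a_0 = -198531/1936340; P2 = a_2 + q1*a_1 = 20007/968170; P3 = a_3 + q1*a_2 = -1539/484085.


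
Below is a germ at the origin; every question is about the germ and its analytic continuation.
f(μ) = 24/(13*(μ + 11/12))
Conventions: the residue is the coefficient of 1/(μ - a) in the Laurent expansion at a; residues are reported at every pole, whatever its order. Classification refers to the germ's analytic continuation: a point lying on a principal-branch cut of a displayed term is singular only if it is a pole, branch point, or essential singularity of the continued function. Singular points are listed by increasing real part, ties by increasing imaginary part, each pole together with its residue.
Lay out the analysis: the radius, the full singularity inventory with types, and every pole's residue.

Denominator factor (μ + 11/12): pole of order 1 at -11/12, modulus 11/12.
The radius of convergence is the smallest modulus among the singular points: 11/12.
At the order-1 pole -11/12 set g(μ) = (μ - (-11/12))*f(μ) = 24/13.
Simple pole: residue = g(a) at a = -11/12, which is 24/13.

Radius of convergence at 0: 11/12.
At -11/12: a pole of order 1; residue 24/13.


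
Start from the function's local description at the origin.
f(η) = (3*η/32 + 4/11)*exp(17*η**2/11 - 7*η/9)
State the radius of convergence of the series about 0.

The radius of convergence is infinite.

The factor exp(17*η**2/11 - 7*η/9) is entire and contributes no finite singular point.
The polynomial part has no poles.
No finite singular points: the Taylor series at 0 converges everywhere.


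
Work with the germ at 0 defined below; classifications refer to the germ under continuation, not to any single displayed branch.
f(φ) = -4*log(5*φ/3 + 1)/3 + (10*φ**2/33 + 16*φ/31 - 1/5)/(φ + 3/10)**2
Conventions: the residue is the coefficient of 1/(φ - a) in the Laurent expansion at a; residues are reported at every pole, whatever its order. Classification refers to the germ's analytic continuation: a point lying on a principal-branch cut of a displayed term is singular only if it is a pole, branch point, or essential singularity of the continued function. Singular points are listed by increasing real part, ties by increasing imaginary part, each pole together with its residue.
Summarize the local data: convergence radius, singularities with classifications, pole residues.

Radius of convergence at 0: 3/10.
At -3/5: a logarithmic branch point.
At -3/10: a pole of order 2; residue 114/341.

Denominator factor (φ + 3/10)^2: pole of order 2 at -3/10, modulus 3/10.
Branch term (-4/3)*log(1 - φ/(-3/5)): its argument vanishes at φ = -3/5, a logarithmic branch point, modulus 3/5.
The radius of convergence is the smallest modulus among the singular points: 3/10.
The branch term is analytic at -3/10 and contributes nothing to the residue; only the rational part matters.
At the order-2 pole -3/10 set g(φ) = (φ - (-3/10))^2*(rational part) = 10*φ**2/33 + 16*φ/31 - 1/5.
Order-2 pole: residue = g'(a); g'(-3/10) = 114/341, so the residue is 114/341.
List the singular points by increasing real part (a conjugate pair: the negative imaginary part first).


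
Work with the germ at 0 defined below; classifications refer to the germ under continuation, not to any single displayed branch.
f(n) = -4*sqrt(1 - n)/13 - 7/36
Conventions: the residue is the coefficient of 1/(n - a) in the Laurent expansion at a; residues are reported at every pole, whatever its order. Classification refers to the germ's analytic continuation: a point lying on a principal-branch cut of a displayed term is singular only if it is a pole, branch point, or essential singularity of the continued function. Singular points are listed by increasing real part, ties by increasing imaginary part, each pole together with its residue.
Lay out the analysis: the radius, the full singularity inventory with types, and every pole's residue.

Branch term (-4/13)*sqrt(1 - n/(1)): its argument vanishes at n = 1, a square-root branch point, modulus 1.
The radius of convergence is the smallest modulus among the singular points: 1.

Radius of convergence at 0: 1.
At 1: an algebraic (square-root) branch point.


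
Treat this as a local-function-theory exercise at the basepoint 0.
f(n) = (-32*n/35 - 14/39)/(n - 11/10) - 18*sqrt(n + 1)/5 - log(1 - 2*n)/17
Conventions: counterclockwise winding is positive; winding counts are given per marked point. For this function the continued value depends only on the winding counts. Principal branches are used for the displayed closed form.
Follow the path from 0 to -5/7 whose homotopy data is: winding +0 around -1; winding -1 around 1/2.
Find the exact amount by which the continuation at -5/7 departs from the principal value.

The rational part is single-valued and drops out of the difference; each branch term changes only by its own monodromy.
(-18/5)*sqrt(1 - n/(-1)): winding +0 is even, the square root returns to the same sheet, contribution 0.
(-1/17)*log(1 - n/(1/2)): each positive loop around 1/2 adds 2*pi*i to the log, so winding -1 contributes (-1/17)*(-1)*2*pi*i = (2/17)*pi*i.
Summing the contributions at n = -5/7 gives (2/17)*pi*i.

Continued minus principal equals (2/17)*pi*i.


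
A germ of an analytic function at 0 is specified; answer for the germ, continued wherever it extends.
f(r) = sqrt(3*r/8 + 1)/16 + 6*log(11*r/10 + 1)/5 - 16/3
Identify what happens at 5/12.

There is no denominator, hence no pole anywhere.
Branch term sqrt(1 - r/(-8/3)): argument at 5/12 is 37/32, nonzero, so 5/12 is not its branch point (a point on a principal cut is still regular for the continued germ).
Branch term log(1 - r/(-10/11)): argument at 5/12 is 35/24, nonzero, so 5/12 is not its branch point (a point on a principal cut is still regular for the continued germ).
So the germ continues analytically to 5/12.

The point is a regular point.


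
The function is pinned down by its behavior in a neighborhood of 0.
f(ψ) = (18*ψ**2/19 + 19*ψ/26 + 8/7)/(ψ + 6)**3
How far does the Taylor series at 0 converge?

The radius of convergence is 6.

Denominator factor (ψ + 6)^3: pole of order 3 at -6, modulus 6.
The radius of convergence is the smallest modulus among the singular points: 6.


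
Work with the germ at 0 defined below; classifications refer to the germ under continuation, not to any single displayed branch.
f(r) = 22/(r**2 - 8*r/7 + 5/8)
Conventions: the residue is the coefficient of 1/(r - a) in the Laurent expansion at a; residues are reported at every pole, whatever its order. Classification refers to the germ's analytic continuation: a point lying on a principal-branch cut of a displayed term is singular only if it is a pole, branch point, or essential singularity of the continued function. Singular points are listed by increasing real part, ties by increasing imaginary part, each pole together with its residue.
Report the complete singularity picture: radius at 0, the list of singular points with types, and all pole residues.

Radius of convergence at 0: (1/4)*sqrt(10).
At (4/7) - ((3/28)*sqrt(26))*i: a pole of order 1; residue ((154/39)*sqrt(26))*i.
At (4/7) + ((3/28)*sqrt(26))*i: a pole of order 1; residue -((154/39)*sqrt(26))*i.


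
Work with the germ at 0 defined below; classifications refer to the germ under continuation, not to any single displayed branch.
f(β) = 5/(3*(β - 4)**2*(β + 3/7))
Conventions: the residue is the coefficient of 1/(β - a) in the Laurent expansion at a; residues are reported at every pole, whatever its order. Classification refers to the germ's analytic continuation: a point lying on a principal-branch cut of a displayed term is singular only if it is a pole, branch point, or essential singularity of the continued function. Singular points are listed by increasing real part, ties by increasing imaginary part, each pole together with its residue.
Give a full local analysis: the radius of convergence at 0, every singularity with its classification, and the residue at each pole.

Radius of convergence at 0: 3/7.
At -3/7: a pole of order 1; residue 245/2883.
At 4: a pole of order 2; residue -245/2883.

Denominator factor (β - 4)^2: pole of order 2 at 4, modulus 4.
Denominator factor (β + 3/7): pole of order 1 at -3/7, modulus 3/7.
The radius of convergence is the smallest modulus among the singular points: 3/7.
At the order-1 pole -3/7 set g(β) = (β - (-3/7))*f(β) = 5/(3*(β - 4)**2).
Simple pole: residue = g(a) at a = -3/7, which is 245/2883.
At the order-2 pole 4 set g(β) = (β - (4))^2*f(β) = 5/(3*(β + 3/7)).
Order-2 pole: residue = g'(a); g'(4) = -245/2883, so the residue is -245/2883.
List the singular points by increasing real part (a conjugate pair: the negative imaginary part first).


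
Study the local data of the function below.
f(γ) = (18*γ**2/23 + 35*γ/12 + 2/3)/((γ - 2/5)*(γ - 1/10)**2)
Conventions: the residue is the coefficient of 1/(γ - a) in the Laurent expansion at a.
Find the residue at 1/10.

At the order-2 pole 1/10 set g(γ) = (γ - (1/10))^2*f(γ) = (18*γ**2/23 + 35*γ/12 + 2/3)/(γ - 2/5).
Order-2 pole: residue = g'(a); g'(1/10) = -13028/621, so the residue is -13028/621.

The residue is -13028/621.


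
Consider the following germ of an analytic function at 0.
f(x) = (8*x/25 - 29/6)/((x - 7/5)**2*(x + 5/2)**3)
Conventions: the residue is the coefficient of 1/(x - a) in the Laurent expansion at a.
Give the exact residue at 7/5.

At the order-2 pole 7/5 set g(x) = (x - (7/5))^2*f(x) = (8*x/25 - 29/6)/(x + 5/2)**3.
Order-2 pole: residue = g'(a); g'(7/5) = 11080/177957, so the residue is 11080/177957.

The residue is 11080/177957.


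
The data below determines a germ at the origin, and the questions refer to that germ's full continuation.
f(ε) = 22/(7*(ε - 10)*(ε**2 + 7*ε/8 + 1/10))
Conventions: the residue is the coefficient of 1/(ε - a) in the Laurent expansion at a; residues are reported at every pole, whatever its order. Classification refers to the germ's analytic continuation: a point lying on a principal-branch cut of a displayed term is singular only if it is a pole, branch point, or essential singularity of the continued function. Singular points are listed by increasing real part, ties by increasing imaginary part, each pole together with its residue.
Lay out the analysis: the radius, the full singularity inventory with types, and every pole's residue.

Radius of convergence at 0: 7/16 - (3/80)*sqrt(65).
At -7/16 - (3/80)*sqrt(65): a pole of order 1; residue -220/15239 + (36740/594321)*sqrt(65).
At -7/16 + (3/80)*sqrt(65): a pole of order 1; residue -220/15239 - (36740/594321)*sqrt(65).
At 10: a pole of order 1; residue 440/15239.


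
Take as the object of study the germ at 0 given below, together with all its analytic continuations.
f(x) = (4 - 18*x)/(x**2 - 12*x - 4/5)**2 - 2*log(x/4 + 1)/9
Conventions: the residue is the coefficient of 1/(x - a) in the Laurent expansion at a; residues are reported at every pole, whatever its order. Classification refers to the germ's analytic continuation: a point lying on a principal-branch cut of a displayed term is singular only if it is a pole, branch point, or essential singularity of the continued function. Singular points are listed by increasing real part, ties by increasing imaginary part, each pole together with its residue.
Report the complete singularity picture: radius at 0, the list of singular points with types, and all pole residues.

Radius of convergence at 0: -6 + (2/5)*sqrt(230).
At -4: a logarithmic branch point.
At 6 - (2/5)*sqrt(230): a pole of order 2; residue -(65/8464)*sqrt(230).
At 6 + (2/5)*sqrt(230): a pole of order 2; residue (65/8464)*sqrt(230).

Denominator factor (x**2 - 12*x - 4/5)^2: discriminant 736/5, real irrational roots 6 + (2/5)*sqrt(230) and 6 - (2/5)*sqrt(230); poles of order 2, moduli 6 + (2/5)*sqrt(230) and -6 + (2/5)*sqrt(230).
Branch term (-2/9)*log(1 - x/(-4)): its argument vanishes at x = -4, a logarithmic branch point, modulus 4.
The radius of convergence is the smallest modulus among the singular points: -6 + (2/5)*sqrt(230).
The branch term is analytic at 6 - (2/5)*sqrt(230) and contributes nothing to the residue; only the rational part matters.
The factor x**2 - 12*x - 4/5 splits as (x - a)(x - a') with a = 6 - (2/5)*sqrt(230), a' = 6 + (2/5)*sqrt(230). At the order-2 pole a set g(x) = (x - a)^2*(rational part) = [4 - 18*x] / (x - a')^2.
Order-2 pole: residue = g'(a); g'(6 - (2/5)*sqrt(230)) = -(65/8464)*sqrt(230), so the residue is -(65/8464)*sqrt(230).
The branch term is analytic at 6 + (2/5)*sqrt(230) and contributes nothing to the residue; only the rational part matters.
The factor x**2 - 12*x - 4/5 splits as (x - a)(x - a') with a = 6 + (2/5)*sqrt(230), a' = 6 - (2/5)*sqrt(230). At the order-2 pole a set g(x) = (x - a)^2*(rational part) = [4 - 18*x] / (x - a')^2.
Order-2 pole: residue = g'(a); g'(6 + (2/5)*sqrt(230)) = (65/8464)*sqrt(230), so the residue is (65/8464)*sqrt(230).
List the singular points by increasing real part (a conjugate pair: the negative imaginary part first).
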